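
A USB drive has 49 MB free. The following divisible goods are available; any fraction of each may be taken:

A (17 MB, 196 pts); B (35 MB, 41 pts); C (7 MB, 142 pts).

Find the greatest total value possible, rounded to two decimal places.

Take in order of value per unit:
- C (142/7 per unit): all 7 → value 142, running total 142.00
- A (196/17 per unit): all 17 → value 196, running total 338.00
- B (41/35 per unit): 25 of 35 → value 25×41/35 = 29.2857, running total 367.29
Total 367.29.

367.29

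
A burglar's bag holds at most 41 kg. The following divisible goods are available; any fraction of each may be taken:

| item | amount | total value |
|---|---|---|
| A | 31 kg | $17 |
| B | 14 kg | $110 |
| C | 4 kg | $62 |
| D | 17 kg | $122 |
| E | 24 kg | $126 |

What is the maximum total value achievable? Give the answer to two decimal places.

Take in order of value per unit:
- C (62/4 per unit): all 4 → value 62, running total 62.00
- B (110/14 per unit): all 14 → value 110, running total 172.00
- D (122/17 per unit): all 17 → value 122, running total 294.00
- E (126/24 per unit): 6 of 24 → value 6×126/24 = 31.5000, running total 325.50
Total 325.50.

325.50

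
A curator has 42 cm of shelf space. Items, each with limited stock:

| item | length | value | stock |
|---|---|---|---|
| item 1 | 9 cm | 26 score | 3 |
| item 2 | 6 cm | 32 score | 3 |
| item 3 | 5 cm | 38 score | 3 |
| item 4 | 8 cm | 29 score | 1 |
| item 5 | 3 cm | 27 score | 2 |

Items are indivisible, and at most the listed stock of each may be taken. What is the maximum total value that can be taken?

Top feasible selections:
- 3×item 2 + 3×item 3 + 2×item 5: length 39, value 264
- 2×item 2 + 3×item 3 + 1×item 4 + 2×item 5: length 41, value 261
- 1×item 1 + 2×item 2 + 3×item 3 + 2×item 5: length 42, value 258
- 3×item 2 + 2×item 3 + 1×item 4 + 2×item 5: length 42, value 255
Best: 264 score.

264 score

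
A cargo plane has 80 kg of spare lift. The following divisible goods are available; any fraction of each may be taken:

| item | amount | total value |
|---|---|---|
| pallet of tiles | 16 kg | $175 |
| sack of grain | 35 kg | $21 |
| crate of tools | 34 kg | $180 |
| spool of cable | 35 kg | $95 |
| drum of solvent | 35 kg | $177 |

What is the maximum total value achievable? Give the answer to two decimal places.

Take in order of value per unit:
- pallet of tiles (175/16 per unit): all 16 → value 175, running total 175.00
- crate of tools (180/34 per unit): all 34 → value 180, running total 355.00
- drum of solvent (177/35 per unit): 30 of 35 → value 30×177/35 = 151.7143, running total 506.71
Total 506.71.

506.71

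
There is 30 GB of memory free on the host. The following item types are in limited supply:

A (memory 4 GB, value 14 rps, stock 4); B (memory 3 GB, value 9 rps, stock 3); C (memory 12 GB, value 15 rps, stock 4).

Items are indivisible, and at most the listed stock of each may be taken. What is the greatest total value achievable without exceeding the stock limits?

83 rps

Top feasible selections:
- 4×A + 3×B: memory 25, value 83
- 3×A + 2×B + 1×C: memory 30, value 75
- 4×A + 2×B: memory 22, value 74
- 4×A + 1×C: memory 28, value 71
Best: 83 rps.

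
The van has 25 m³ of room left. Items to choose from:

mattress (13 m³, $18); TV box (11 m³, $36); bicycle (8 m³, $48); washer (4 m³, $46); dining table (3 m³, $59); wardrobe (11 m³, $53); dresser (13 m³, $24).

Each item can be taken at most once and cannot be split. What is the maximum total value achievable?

Check high-value combinations within 25 m³:
- bicycle+dining table+wardrobe: volume 8+3+11=22, value 48+59+53=160
- washer+dining table+wardrobe: volume 4+3+11=18, value 46+59+53=158
- bicycle+washer+dining table: volume 8+4+3=15, value 48+46+59=153
- TV box+dining table+wardrobe: volume 11+3+11=25, value 36+59+53=148
Best: $160.

$160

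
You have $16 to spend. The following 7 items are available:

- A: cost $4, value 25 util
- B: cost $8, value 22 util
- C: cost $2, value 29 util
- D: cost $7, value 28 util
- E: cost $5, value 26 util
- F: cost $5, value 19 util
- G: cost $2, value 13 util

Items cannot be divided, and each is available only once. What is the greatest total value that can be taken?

This is a 0/1 knapsack; check combinations near the capacity.
- A+C+E+F: cost 4+2+5+5=16, value 25+29+26+19=99
- C+D+E+G: cost 2+7+5+2=16, value 29+28+26+13=96
- A+C+D+G: cost 4+2+7+2=15, value 25+29+28+13=95
- A+C+E+G: cost 4+2+5+2=13, value 25+29+26+13=93
- A+B+C+G: cost 4+8+2+2=16, value 25+22+29+13=89
Best: 99 util.

99 util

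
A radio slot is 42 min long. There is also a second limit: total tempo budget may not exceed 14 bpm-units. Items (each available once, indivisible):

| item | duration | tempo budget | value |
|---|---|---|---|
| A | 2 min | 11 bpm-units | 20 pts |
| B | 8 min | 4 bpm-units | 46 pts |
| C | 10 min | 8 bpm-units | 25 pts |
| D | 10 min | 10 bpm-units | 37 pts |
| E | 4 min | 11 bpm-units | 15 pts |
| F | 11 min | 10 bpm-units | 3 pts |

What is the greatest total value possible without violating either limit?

83 pts

Feasible sets respecting both limits:
- B+D: duration 18, tempo budget 14, value 83
- B+C: duration 18, tempo budget 12, value 71
- B+F: duration 19, tempo budget 14, value 49
Best: 83 pts.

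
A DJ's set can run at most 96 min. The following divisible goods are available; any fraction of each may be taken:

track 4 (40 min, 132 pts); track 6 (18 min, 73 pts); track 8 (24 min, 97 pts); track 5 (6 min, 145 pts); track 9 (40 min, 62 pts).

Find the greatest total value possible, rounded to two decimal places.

Take in order of value per unit:
- track 5 (145/6 per unit): all 6 → value 145, running total 145.00
- track 6 (73/18 per unit): all 18 → value 73, running total 218.00
- track 8 (97/24 per unit): all 24 → value 97, running total 315.00
- track 4 (132/40 per unit): all 40 → value 132, running total 447.00
- track 9 (62/40 per unit): 8 of 40 → value 8×62/40 = 12.4000, running total 459.40
Total 459.40.

459.40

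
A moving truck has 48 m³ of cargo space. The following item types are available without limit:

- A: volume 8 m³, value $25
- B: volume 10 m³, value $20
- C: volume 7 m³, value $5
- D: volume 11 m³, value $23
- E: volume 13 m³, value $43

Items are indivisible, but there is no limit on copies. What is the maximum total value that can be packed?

Best value-per-unit is E at 43/13; filling with it alone gives 3×43 = 129.
Optimal mix: 1×A + 3×E → volume 47, value 154.

$154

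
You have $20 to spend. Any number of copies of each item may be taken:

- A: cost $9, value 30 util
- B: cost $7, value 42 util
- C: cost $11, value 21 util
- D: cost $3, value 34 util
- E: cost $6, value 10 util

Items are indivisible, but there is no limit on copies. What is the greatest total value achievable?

204 util

Best value-per-unit is D at 34/3, and filling with it alone uses cost 6×3=18. No mix of the others beats 6×34 = 204.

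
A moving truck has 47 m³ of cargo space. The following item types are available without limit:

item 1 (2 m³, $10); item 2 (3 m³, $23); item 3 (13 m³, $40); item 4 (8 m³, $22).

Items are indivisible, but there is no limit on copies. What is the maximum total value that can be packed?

Best value-per-unit is item 2 at 23/3; filling with it alone gives 15×23 = 345.
Optimal mix: 1×item 1 + 15×item 2 → volume 47, value 355.

$355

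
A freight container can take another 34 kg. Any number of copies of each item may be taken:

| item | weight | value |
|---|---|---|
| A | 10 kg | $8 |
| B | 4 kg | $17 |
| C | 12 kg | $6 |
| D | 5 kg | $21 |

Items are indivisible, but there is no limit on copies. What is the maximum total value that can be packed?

$144

Best value-per-unit is B at 17/4; filling with it alone gives 8×17 = 136.
Optimal mix: 6×B + 2×D → weight 34, value 144.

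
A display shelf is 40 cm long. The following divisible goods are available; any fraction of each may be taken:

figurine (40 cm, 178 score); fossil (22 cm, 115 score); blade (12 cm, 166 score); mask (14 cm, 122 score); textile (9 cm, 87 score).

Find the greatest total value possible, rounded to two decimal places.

401.14

Take in order of value per unit:
- blade (166/12 per unit): all 12 → value 166, running total 166.00
- textile (87/9 per unit): all 9 → value 87, running total 253.00
- mask (122/14 per unit): all 14 → value 122, running total 375.00
- fossil (115/22 per unit): 5 of 22 → value 5×115/22 = 26.1364, running total 401.14
Total 401.14.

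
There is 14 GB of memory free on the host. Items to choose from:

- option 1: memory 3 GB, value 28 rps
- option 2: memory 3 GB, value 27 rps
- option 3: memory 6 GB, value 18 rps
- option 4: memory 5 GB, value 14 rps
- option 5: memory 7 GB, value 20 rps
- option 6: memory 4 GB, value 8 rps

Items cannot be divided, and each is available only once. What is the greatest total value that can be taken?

This is a 0/1 knapsack; check combinations near the capacity.
- option 1+option 2+option 5: memory 3+3+7=13, value 28+27+20=75
- option 1+option 2+option 3: memory 3+3+6=12, value 28+27+18=73
- option 1+option 2+option 4: memory 3+3+5=11, value 28+27+14=69
Best: 75 rps.

75 rps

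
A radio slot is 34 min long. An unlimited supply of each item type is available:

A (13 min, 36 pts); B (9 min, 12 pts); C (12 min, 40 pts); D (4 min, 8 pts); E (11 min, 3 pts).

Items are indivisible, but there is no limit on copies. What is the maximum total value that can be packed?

Best value-per-unit is C at 40/12; filling with it alone gives 2×40 = 80.
Optimal mix: 2×C + 2×D → duration 32, value 96.

96 pts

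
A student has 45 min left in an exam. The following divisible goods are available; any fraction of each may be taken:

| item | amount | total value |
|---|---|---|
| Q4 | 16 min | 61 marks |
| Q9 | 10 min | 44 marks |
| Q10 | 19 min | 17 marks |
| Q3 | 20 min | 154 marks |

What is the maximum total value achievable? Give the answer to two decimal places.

255.19

Take in order of value per unit:
- Q3 (154/20 per unit): all 20 → value 154, running total 154.00
- Q9 (44/10 per unit): all 10 → value 44, running total 198.00
- Q4 (61/16 per unit): 15 of 16 → value 15×61/16 = 57.1875, running total 255.19
Total 255.19.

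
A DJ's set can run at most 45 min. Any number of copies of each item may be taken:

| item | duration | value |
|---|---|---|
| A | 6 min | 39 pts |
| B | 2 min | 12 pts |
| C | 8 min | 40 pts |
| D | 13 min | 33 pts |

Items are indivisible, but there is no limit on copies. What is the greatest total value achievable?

285 pts

Best value-per-unit is A at 39/6; filling with it alone gives 7×39 = 273.
Optimal mix: 7×A + 1×B → duration 44, value 285.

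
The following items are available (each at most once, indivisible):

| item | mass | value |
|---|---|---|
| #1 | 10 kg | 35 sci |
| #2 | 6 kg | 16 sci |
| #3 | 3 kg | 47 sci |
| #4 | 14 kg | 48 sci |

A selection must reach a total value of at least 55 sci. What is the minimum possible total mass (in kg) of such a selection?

9

Subsets with value ≥ 55, sorted by total mass:
- #2+#3: mass 9, value 63
- #1+#3: mass 13, value 82
- #3+#4: mass 17, value 95
- #1+#2+#3: mass 19, value 98
Minimum mass: 9 kg.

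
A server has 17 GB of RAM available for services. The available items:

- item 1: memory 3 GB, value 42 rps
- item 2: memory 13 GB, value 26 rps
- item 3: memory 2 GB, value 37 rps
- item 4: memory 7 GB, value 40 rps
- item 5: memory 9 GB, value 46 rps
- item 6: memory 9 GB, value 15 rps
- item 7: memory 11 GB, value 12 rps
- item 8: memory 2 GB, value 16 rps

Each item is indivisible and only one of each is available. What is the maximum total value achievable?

141 rps

Check high-value combinations within 17 GB:
- item 1+item 3+item 5+item 8: memory 3+2+9+2=16, value 42+37+46+16=141
- item 1+item 3+item 4+item 8: memory 3+2+7+2=14, value 42+37+40+16=135
- item 1+item 3+item 5: memory 3+2+9=14, value 42+37+46=125
- item 1+item 3+item 4: memory 3+2+7=12, value 42+37+40=119
- item 1+item 3+item 6+item 8: memory 3+2+9+2=16, value 42+37+15+16=110
Best: 141 rps.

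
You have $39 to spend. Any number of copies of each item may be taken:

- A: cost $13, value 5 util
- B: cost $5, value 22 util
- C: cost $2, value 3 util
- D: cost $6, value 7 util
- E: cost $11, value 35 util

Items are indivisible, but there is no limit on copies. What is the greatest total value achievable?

160 util

Best value-per-unit is B at 22/5; filling with it alone gives 7×22 = 154.
Optimal mix: 7×B + 2×C → cost 39, value 160.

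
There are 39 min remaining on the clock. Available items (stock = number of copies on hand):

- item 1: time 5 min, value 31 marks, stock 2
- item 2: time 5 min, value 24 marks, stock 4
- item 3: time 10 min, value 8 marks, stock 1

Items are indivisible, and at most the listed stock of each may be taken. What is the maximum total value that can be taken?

158 marks

Best selections within time 39 and stock limits:
- 2×item 1 + 4×item 2: time 30, value 158
- 2×item 1 + 3×item 2 + 1×item 3: time 35, value 142
- 1×item 1 + 4×item 2 + 1×item 3: time 35, value 135
- 2×item 1 + 3×item 2: time 25, value 134
Best: 158 marks.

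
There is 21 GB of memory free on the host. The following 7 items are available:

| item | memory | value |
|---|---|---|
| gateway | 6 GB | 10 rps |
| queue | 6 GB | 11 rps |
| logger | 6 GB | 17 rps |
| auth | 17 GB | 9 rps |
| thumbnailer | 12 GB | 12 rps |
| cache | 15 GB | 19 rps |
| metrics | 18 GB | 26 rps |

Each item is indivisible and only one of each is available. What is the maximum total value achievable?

38 rps

This is a 0/1 knapsack; check combinations near the capacity.
- gateway+queue+logger: memory 6+6+6=18, value 10+11+17=38
- logger+cache: memory 6+15=21, value 17+19=36
- queue+cache: memory 6+15=21, value 11+19=30
- logger+thumbnailer: memory 6+12=18, value 17+12=29
- gateway+cache: memory 6+15=21, value 10+19=29
Best: 38 rps.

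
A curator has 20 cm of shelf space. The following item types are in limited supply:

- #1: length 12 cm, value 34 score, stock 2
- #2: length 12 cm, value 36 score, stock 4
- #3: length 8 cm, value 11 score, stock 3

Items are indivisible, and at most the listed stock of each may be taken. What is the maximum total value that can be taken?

47 score

Top feasible selections:
- 1×#2 + 1×#3: length 20, value 47
- 1×#1 + 1×#3: length 20, value 45
Best: 47 score.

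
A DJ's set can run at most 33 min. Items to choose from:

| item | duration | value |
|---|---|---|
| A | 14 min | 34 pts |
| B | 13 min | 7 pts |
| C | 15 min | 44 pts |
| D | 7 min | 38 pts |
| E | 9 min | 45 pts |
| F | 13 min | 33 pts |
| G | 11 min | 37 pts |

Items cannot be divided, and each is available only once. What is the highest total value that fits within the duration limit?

127 pts

Check high-value combinations within 33 min:
- C+D+E: duration 15+7+9=31, value 44+38+45=127
- D+E+G: duration 7+9+11=27, value 38+45+37=120
- C+D+G: duration 15+7+11=33, value 44+38+37=119
- A+D+E: duration 14+7+9=30, value 34+38+45=117
- D+E+F: duration 7+9+13=29, value 38+45+33=116
Best: 127 pts.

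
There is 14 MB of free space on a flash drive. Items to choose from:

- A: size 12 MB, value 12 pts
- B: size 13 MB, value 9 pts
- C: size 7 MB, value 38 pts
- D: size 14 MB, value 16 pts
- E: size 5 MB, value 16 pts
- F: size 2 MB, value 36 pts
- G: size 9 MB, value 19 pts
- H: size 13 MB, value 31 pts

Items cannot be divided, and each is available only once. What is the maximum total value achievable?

90 pts

Check high-value combinations within 14 MB:
- C+E+F: size 7+5+2=14, value 38+16+36=90
- C+F: size 7+2=9, value 38+36=74
- F+G: size 2+9=11, value 36+19=55
Best: 90 pts.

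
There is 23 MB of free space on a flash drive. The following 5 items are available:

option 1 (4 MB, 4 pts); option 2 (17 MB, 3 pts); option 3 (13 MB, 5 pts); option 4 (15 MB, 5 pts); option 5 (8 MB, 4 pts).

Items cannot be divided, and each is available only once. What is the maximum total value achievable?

Check high-value combinations within 23 MB:
- option 1+option 3: size 4+13=17, value 4+5=9
- option 1+option 4: size 4+15=19, value 4+5=9
- option 3+option 5: size 13+8=21, value 5+4=9
- option 4+option 5: size 15+8=23, value 5+4=9
Best: 9 pts.

9 pts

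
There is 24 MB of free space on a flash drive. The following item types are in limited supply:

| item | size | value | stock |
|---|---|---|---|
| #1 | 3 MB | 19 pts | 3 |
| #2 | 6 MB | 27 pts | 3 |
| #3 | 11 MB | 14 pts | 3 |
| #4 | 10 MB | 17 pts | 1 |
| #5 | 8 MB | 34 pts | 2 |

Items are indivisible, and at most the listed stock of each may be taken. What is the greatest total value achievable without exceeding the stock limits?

119 pts

Best selections within size 24 and stock limits:
- 2×#1 + 3×#2: size 24, value 119
- 3×#1 + 1×#2 + 1×#5: size 23, value 118
- 3×#1 + 2×#2: size 21, value 111
- 1×#1 + 2×#2 + 1×#5: size 23, value 107
Best: 119 pts.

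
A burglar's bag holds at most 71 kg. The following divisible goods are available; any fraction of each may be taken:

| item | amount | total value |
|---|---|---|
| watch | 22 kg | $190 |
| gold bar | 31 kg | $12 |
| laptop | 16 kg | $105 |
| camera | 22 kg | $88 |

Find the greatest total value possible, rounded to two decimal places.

Take in order of value per unit:
- watch (190/22 per unit): all 22 → value 190, running total 190.00
- laptop (105/16 per unit): all 16 → value 105, running total 295.00
- camera (88/22 per unit): all 22 → value 88, running total 383.00
- gold bar (12/31 per unit): 11 of 31 → value 11×12/31 = 4.2581, running total 387.26
Total 387.26.

387.26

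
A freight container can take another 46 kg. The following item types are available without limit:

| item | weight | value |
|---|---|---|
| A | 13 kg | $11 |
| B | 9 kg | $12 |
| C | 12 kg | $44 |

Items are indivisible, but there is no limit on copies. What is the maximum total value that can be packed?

$144

Best value-per-unit is C at 44/12; filling with it alone gives 3×44 = 132.
Optimal mix: 1×B + 3×C → weight 45, value 144.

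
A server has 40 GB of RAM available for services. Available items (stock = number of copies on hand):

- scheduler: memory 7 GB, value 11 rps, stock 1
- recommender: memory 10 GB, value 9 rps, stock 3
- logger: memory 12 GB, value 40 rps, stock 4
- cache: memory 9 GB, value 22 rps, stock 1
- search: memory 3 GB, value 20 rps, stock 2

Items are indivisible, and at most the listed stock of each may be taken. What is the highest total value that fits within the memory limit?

Best selections within memory 40 and stock limits:
- 2×logger + 1×cache + 2×search: memory 39, value 142
- 3×logger + 1×search: memory 39, value 140
- 1×scheduler + 2×logger + 2×search: memory 37, value 131
Best: 142 rps.

142 rps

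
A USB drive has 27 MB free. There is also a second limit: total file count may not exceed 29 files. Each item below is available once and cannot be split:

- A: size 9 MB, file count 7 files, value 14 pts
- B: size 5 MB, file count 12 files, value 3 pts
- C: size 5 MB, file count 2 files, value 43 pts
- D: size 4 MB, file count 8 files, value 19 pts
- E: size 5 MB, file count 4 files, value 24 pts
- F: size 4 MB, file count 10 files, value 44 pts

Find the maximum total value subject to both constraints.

Feasible sets respecting both limits:
- C+D+E+F: size 18, file count 24, value 130
- A+C+E+F: size 23, file count 23, value 125
- A+C+D+F: size 22, file count 27, value 120
Best: 130 pts.

130 pts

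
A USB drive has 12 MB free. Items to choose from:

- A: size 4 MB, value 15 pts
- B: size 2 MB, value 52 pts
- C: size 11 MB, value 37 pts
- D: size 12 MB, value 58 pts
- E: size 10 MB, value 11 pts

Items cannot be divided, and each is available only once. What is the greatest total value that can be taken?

This is a 0/1 knapsack; check combinations near the capacity.
- A+B: size 4+2=6, value 15+52=67
- B+E: size 2+10=12, value 52+11=63
- D: size 12, value 58
Best: 67 pts.

67 pts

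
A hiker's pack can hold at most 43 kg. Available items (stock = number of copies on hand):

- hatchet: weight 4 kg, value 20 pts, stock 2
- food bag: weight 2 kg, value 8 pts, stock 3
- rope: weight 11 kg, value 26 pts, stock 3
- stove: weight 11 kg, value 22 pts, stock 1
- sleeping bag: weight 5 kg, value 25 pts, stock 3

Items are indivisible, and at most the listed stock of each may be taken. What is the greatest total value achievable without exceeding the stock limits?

Top feasible selections:
- 2×hatchet + 3×food bag + 1×rope + 3×sleeping bag: weight 40, value 165
- 2×hatchet + 3×food bag + 1×stove + 3×sleeping bag: weight 40, value 161
- 2×hatchet + 2×food bag + 1×rope + 3×sleeping bag: weight 38, value 157
- 1×hatchet + 1×food bag + 2×rope + 3×sleeping bag: weight 43, value 155
Best: 165 pts.

165 pts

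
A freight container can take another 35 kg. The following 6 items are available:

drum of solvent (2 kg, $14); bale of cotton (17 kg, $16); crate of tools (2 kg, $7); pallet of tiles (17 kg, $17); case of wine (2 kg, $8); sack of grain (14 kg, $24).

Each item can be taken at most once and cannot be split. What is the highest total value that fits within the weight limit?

This is a 0/1 knapsack; check combinations near the capacity.
- drum of solvent+pallet of tiles+case of wine+sack of grain: weight 2+17+2+14=35, value 14+17+8+24=63
- drum of solvent+crate of tools+pallet of tiles+sack of grain: weight 2+2+17+14=35, value 14+7+17+24=62
- drum of solvent+bale of cotton+case of wine+sack of grain: weight 2+17+2+14=35, value 14+16+8+24=62
- drum of solvent+bale of cotton+crate of tools+sack of grain: weight 2+17+2+14=35, value 14+16+7+24=61
- crate of tools+pallet of tiles+case of wine+sack of grain: weight 2+17+2+14=35, value 7+17+8+24=56
Best: $63.

$63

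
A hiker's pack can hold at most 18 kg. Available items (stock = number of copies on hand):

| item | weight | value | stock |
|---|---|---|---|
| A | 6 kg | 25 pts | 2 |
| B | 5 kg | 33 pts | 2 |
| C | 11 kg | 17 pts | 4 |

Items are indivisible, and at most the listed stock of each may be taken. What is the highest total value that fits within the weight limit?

Best selections within weight 18 and stock limits:
- 1×A + 2×B: weight 16, value 91
- 2×A + 1×B: weight 17, value 83
Best: 91 pts.

91 pts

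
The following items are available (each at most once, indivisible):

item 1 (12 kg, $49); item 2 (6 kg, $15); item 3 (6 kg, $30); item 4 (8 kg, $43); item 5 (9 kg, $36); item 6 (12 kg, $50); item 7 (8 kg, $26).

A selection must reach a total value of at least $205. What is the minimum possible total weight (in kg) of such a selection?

47

Subsets with value ≥ 205, sorted by total weight:
- item 1+item 3+item 4+item 5+item 6: weight 47, value 208
- item 1+item 2+item 3+item 4+item 6+item 7: weight 52, value 213
Minimum weight: 47 kg.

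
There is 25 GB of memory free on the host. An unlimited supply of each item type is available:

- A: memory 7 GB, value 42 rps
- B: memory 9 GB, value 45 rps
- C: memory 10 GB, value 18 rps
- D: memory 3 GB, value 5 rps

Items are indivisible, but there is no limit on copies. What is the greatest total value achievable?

Best value-per-unit is A at 42/7; filling with it alone gives 3×42 = 126.
Optimal mix: 1×A + 2×B → memory 25, value 132.

132 rps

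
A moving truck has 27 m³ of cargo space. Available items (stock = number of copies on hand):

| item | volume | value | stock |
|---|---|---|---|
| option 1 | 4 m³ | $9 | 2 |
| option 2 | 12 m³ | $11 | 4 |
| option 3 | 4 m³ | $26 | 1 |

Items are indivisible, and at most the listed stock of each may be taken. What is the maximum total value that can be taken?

Best selections within volume 27 and stock limits:
- 2×option 1 + 1×option 2 + 1×option 3: volume 24, value 55
- 1×option 1 + 1×option 2 + 1×option 3: volume 20, value 46
- 2×option 1 + 1×option 3: volume 12, value 44
Best: $55.

$55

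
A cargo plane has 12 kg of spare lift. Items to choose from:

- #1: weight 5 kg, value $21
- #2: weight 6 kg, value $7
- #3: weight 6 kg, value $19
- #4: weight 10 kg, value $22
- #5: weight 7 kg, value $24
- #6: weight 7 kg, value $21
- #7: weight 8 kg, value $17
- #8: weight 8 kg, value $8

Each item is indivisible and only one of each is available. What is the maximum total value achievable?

Check high-value combinations within 12 kg:
- #1+#5: weight 5+7=12, value 21+24=45
- #1+#6: weight 5+7=12, value 21+21=42
- #1+#3: weight 5+6=11, value 21+19=40
- #1+#2: weight 5+6=11, value 21+7=28
- #2+#3: weight 6+6=12, value 7+19=26
Best: $45.

$45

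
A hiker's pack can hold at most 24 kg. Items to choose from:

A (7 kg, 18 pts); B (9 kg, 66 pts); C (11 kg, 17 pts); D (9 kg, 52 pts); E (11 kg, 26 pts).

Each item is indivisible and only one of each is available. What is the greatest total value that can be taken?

This is a 0/1 knapsack; check combinations near the capacity.
- B+D: weight 9+9=18, value 66+52=118
- B+E: weight 9+11=20, value 66+26=92
- A+B: weight 7+9=16, value 18+66=84
Best: 118 pts.

118 pts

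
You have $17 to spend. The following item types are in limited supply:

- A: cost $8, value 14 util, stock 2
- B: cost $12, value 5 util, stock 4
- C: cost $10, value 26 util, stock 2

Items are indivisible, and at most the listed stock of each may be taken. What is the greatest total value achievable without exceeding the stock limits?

28 util

Best selections within cost 17 and stock limits:
- 2×A: cost 16, value 28
- 1×C: cost 10, value 26
- 1×A: cost 8, value 14
Best: 28 util.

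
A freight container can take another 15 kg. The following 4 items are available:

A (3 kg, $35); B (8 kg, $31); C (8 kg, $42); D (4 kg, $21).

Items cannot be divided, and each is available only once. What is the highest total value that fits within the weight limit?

This is a 0/1 knapsack; check combinations near the capacity.
- A+C+D: weight 3+8+4=15, value 35+42+21=98
- A+B+D: weight 3+8+4=15, value 35+31+21=87
- A+C: weight 3+8=11, value 35+42=77
- A+B: weight 3+8=11, value 35+31=66
Best: $98.

$98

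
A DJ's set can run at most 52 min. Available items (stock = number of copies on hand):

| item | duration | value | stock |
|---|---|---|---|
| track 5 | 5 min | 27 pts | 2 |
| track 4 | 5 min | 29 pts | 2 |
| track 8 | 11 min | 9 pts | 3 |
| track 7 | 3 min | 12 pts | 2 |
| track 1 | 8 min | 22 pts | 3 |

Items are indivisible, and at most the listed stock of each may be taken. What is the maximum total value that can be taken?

202 pts

Top feasible selections:
- 2×track 5 + 2×track 4 + 2×track 7 + 3×track 1: duration 50, value 202
- 2×track 5 + 2×track 4 + 1×track 7 + 3×track 1: duration 47, value 190
- 2×track 5 + 2×track 4 + 2×track 7 + 2×track 1: duration 42, value 180
- 2×track 5 + 2×track 4 + 3×track 1: duration 44, value 178
Best: 202 pts.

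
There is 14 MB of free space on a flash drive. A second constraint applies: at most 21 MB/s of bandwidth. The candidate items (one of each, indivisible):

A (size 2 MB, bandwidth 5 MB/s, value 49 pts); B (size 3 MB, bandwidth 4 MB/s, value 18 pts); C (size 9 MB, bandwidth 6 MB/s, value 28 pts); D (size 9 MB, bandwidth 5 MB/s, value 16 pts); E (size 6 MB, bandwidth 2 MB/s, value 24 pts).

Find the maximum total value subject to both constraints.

Feasible sets respecting both limits:
- A+B+C: size 14, bandwidth 15, value 95
- A+B+E: size 11, bandwidth 11, value 91
- A+B+D: size 14, bandwidth 14, value 83
- A+C: size 11, bandwidth 11, value 77
Best: 95 pts.

95 pts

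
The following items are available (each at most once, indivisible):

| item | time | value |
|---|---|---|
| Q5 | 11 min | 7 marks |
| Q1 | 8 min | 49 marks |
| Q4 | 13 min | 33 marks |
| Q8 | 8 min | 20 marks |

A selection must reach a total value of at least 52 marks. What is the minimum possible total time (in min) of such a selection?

16

Subsets with value ≥ 52, sorted by total time:
- Q1+Q8: time 16, value 69
- Q5+Q1: time 19, value 56
- Q1+Q4: time 21, value 82
- Q4+Q8: time 21, value 53
Minimum time: 16 min.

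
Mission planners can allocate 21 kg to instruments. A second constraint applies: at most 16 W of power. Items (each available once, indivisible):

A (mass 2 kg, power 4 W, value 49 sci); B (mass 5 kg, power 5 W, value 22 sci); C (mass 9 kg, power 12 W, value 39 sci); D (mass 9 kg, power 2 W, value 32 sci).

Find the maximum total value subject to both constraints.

103 sci

Feasible sets respecting both limits:
- A+B+D: mass 16, power 11, value 103
- A+C: mass 11, power 16, value 88
- A+D: mass 11, power 6, value 81
- A+B: mass 7, power 9, value 71
Best: 103 sci.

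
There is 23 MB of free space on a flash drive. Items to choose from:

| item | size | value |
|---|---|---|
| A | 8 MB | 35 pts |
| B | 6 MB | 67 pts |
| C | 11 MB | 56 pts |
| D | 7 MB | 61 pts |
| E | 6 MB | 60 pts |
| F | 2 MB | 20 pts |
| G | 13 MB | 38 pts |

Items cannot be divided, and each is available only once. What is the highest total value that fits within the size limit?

Check high-value combinations within 23 MB:
- B+D+E+F: size 6+7+6+2=21, value 67+61+60+20=208
- B+D+E: size 6+7+6=19, value 67+61+60=188
- B+C+E: size 6+11+6=23, value 67+56+60=183
- A+B+D+F: size 8+6+7+2=23, value 35+67+61+20=183
Best: 208 pts.

208 pts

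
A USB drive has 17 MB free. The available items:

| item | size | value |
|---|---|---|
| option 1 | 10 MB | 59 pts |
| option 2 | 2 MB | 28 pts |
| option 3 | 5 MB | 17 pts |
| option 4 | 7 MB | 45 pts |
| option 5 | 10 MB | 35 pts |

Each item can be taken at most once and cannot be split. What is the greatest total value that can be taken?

104 pts

Check high-value combinations within 17 MB:
- option 1+option 2+option 3: size 10+2+5=17, value 59+28+17=104
- option 1+option 4: size 10+7=17, value 59+45=104
- option 2+option 3+option 4: size 2+5+7=14, value 28+17+45=90
Best: 104 pts.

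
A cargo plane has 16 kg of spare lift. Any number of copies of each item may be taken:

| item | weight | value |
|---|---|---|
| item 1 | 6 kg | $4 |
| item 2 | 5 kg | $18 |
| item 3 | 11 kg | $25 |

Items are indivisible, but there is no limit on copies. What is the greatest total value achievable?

$54

Best value-per-unit is item 2 at 18/5, and filling with it alone uses weight 3×5=15. No mix of the others beats 3×18 = 54.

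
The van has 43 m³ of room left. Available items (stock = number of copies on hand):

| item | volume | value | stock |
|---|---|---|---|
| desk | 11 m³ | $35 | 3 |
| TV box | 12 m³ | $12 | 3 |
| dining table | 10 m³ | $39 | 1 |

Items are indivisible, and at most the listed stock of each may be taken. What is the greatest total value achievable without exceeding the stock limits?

Top feasible selections:
- 3×desk + 1×dining table: volume 43, value 144
- 2×desk + 1×dining table: volume 32, value 109
- 3×desk: volume 33, value 105
Best: $144.

$144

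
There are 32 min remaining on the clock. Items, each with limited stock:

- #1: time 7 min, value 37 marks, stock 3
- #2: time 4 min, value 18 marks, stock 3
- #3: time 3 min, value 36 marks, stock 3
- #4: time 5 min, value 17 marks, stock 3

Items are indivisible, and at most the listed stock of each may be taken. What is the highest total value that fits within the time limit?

Best selections within time 32 and stock limits:
- 3×#1 + 3×#3: time 30, value 219
- 2×#1 + 2×#2 + 3×#3: time 31, value 218
- 2×#1 + 1×#2 + 3×#3 + 1×#4: time 32, value 217
- 3×#1 + 1×#2 + 2×#3: time 31, value 201
Best: 219 marks.

219 marks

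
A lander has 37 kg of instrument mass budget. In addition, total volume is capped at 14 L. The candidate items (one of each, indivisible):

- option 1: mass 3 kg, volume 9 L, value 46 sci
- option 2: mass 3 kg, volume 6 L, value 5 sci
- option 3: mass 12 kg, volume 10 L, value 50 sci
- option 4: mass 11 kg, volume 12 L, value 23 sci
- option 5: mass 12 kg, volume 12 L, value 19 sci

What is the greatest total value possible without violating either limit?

Feasible sets respecting both limits:
- option 3: mass 12, volume 10, value 50
- option 1: mass 3, volume 9, value 46
- option 4: mass 11, volume 12, value 23
- option 5: mass 12, volume 12, value 19
Best: 50 sci.

50 sci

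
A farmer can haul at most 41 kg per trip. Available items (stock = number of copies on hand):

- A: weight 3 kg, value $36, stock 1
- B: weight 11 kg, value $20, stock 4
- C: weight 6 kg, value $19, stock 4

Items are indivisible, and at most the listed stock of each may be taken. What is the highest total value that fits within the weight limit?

$132

Top feasible selections:
- 1×A + 1×B + 4×C: weight 38, value 132
- 1×A + 2×B + 2×C: weight 37, value 114
- 1×A + 1×B + 3×C: weight 32, value 113
Best: $132.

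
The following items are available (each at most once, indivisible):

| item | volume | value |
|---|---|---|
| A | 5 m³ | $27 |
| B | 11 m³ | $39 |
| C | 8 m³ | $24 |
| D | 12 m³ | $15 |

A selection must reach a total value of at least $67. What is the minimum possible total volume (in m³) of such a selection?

Subsets with value ≥ 67, sorted by total volume:
- A+B+C: volume 24, value 90
- A+B+D: volume 28, value 81
- B+C+D: volume 31, value 78
- A+B+C+D: volume 36, value 105
Minimum volume: 24 m³.

24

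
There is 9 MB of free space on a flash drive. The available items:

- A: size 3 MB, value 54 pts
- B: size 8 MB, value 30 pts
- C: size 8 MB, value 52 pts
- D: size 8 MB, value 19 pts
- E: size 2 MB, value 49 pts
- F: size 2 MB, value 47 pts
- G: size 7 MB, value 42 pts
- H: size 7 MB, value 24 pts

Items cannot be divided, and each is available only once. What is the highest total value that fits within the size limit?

This is a 0/1 knapsack; check combinations near the capacity.
- A+E+F: size 3+2+2=7, value 54+49+47=150
- A+E: size 3+2=5, value 54+49=103
- A+F: size 3+2=5, value 54+47=101
- E+F: size 2+2=4, value 49+47=96
Best: 150 pts.

150 pts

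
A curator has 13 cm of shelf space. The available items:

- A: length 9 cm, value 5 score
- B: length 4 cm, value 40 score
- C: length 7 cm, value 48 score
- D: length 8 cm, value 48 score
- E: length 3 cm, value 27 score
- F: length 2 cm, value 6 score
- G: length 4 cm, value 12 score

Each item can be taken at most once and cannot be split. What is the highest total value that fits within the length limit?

Check high-value combinations within 13 cm:
- B+C+F: length 4+7+2=13, value 40+48+6=94
- B+C: length 4+7=11, value 40+48=88
- B+D: length 4+8=12, value 40+48=88
- B+E+F+G: length 4+3+2+4=13, value 40+27+6+12=85
Best: 94 score.

94 score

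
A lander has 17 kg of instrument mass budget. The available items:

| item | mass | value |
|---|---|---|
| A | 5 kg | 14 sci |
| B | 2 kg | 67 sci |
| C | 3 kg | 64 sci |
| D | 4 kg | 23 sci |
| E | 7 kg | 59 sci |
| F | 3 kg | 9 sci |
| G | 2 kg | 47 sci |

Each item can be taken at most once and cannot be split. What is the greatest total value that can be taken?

246 sci

Check high-value combinations within 17 kg:
- B+C+E+F+G: mass 2+3+7+3+2=17, value 67+64+59+9+47=246
- B+C+E+G: mass 2+3+7+2=14, value 67+64+59+47=237
- A+B+C+D+G: mass 5+2+3+4+2=16, value 14+67+64+23+47=215
- B+C+D+E: mass 2+3+4+7=16, value 67+64+23+59=213
Best: 246 sci.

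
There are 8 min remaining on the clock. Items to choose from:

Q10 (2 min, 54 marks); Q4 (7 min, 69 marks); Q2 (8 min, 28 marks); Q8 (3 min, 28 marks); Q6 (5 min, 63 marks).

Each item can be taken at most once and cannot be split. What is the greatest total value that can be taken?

117 marks

Check high-value combinations within 8 min:
- Q10+Q6: time 2+5=7, value 54+63=117
- Q8+Q6: time 3+5=8, value 28+63=91
- Q10+Q8: time 2+3=5, value 54+28=82
Best: 117 marks.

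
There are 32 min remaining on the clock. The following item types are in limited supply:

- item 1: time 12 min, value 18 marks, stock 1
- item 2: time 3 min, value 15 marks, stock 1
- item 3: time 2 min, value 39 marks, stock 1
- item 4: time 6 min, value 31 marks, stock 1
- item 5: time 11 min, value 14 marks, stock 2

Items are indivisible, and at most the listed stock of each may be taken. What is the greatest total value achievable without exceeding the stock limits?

103 marks

Top feasible selections:
- 1×item 1 + 1×item 2 + 1×item 3 + 1×item 4: time 23, value 103
- 1×item 1 + 1×item 3 + 1×item 4 + 1×item 5: time 31, value 102
- 1×item 2 + 1×item 3 + 1×item 4 + 1×item 5: time 22, value 99
- 1×item 3 + 1×item 4 + 2×item 5: time 30, value 98
Best: 103 marks.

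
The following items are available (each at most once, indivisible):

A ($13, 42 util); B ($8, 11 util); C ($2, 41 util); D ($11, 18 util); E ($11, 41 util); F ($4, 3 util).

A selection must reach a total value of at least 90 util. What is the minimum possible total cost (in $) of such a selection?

Subsets with value ≥ 90, sorted by total cost:
- B+C+E: cost 21, value 93
- A+B+C: cost 23, value 94
- C+D+E: cost 24, value 100
Minimum cost: 21 $.

21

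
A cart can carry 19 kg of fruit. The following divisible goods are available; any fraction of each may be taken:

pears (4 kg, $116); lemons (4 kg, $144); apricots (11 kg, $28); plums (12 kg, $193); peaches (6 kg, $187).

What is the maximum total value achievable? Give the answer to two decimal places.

Take in order of value per unit:
- lemons (144/4 per unit): all 4 → value 144, running total 144.00
- peaches (187/6 per unit): all 6 → value 187, running total 331.00
- pears (116/4 per unit): all 4 → value 116, running total 447.00
- plums (193/12 per unit): 5 of 12 → value 5×193/12 = 80.4167, running total 527.42
Total 527.42.

527.42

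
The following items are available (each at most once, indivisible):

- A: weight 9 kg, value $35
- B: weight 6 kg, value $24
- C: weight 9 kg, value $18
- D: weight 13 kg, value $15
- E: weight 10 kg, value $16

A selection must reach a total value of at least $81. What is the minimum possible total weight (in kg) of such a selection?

Subsets with value ≥ 81, sorted by total weight:
- A+B+C+E: weight 34, value 93
- A+B+C+D: weight 37, value 92
Minimum weight: 34 kg.

34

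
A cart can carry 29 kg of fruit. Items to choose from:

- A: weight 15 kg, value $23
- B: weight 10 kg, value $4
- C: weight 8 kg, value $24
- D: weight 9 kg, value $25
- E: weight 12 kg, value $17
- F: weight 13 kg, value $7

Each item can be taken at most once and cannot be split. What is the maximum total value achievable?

$66

Check high-value combinations within 29 kg:
- C+D+E: weight 8+9+12=29, value 24+25+17=66
- B+C+D: weight 10+8+9=27, value 4+24+25=53
- C+D: weight 8+9=17, value 24+25=49
Best: $66.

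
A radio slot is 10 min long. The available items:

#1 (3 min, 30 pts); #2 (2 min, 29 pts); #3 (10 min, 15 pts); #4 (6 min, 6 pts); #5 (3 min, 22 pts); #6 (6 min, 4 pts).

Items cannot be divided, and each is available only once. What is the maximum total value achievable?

Check high-value combinations within 10 min:
- #1+#2+#5: duration 3+2+3=8, value 30+29+22=81
- #1+#2: duration 3+2=5, value 30+29=59
- #1+#5: duration 3+3=6, value 30+22=52
- #2+#5: duration 2+3=5, value 29+22=51
- #1+#4: duration 3+6=9, value 30+6=36
Best: 81 pts.

81 pts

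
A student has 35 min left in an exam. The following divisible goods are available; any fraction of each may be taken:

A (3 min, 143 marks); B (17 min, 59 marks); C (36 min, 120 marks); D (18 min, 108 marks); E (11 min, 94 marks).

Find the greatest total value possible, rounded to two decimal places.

Take in order of value per unit:
- A (143/3 per unit): all 3 → value 143, running total 143.00
- E (94/11 per unit): all 11 → value 94, running total 237.00
- D (108/18 per unit): all 18 → value 108, running total 345.00
- B (59/17 per unit): 3 of 17 → value 3×59/17 = 10.4118, running total 355.41
Total 355.41.

355.41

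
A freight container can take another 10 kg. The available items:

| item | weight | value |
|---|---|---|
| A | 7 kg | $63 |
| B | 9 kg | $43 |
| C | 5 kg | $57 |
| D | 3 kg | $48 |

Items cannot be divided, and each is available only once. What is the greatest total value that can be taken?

$111

Check high-value combinations within 10 kg:
- A+D: weight 7+3=10, value 63+48=111
- C+D: weight 5+3=8, value 57+48=105
- A: weight 7, value 63
Best: $111.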